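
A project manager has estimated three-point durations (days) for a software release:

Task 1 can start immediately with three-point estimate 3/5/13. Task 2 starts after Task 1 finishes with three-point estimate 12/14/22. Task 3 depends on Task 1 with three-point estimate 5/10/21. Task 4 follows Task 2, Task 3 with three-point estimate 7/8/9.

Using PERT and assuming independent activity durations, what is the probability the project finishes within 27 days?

0.200

te_Task 1 = (3 + 4·5 + 13)/6 = 36/6 = 6; σ²_Task 1 = ((13−3)/6)² = 2.778
te_Task 2 = (12 + 4·14 + 22)/6 = 90/6 = 15; σ²_Task 2 = ((22−12)/6)² = 2.778
te_Task 3 = (5 + 4·10 + 21)/6 = 66/6 = 11; σ²_Task 3 = ((21−5)/6)² = 7.111
te_Task 4 = (7 + 4·8 + 9)/6 = 48/6 = 8; σ²_Task 4 = ((9−7)/6)² = 0.111

Forward pass:
ES_Task 1 = 0; EF_Task 1 = 6
ES_Task 2 = 6; EF_Task 2 = 6+15 = 21
ES_Task 3 = 6; EF_Task 3 = 6+11 = 17
ES_Task 4 = max(EF_Task 2=21, EF_Task 3=17) = 21; EF_Task 4 = 21+8 = 29
Expected project duration μ = 29 days. Critical path: Task 1 → Task 2 → Task 4.

Variance along critical path = 2.778 + 2.778 + 0.111 = 5.667; σ = √5.667 = 2.380 days.
Z = (27 − 29) / 2.380 = -0.840
P(T ≤ 27) = Φ(-0.840) ≈ 0.200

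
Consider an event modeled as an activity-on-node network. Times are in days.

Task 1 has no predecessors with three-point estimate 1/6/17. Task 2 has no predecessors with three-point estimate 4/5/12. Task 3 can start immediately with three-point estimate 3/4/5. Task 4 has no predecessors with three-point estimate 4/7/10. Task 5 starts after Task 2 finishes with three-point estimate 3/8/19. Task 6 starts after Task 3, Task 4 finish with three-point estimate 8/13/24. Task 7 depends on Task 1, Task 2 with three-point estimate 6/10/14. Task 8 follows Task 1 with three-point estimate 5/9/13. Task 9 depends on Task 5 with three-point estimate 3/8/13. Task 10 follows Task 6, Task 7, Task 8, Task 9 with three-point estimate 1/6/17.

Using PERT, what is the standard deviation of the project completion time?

te_Task 1 = (1 + 4·6 + 17)/6 = 42/6 = 7; σ²_Task 1 = ((17−1)/6)² = 7.111
te_Task 2 = (4 + 4·5 + 12)/6 = 36/6 = 6; σ²_Task 2 = ((12−4)/6)² = 1.778
te_Task 3 = (3 + 4·4 + 5)/6 = 24/6 = 4; σ²_Task 3 = ((5−3)/6)² = 0.111
te_Task 4 = (4 + 4·7 + 10)/6 = 42/6 = 7; σ²_Task 4 = ((10−4)/6)² = 1.000
te_Task 5 = (3 + 4·8 + 19)/6 = 54/6 = 9; σ²_Task 5 = ((19−3)/6)² = 7.111
te_Task 6 = (8 + 4·13 + 24)/6 = 84/6 = 14; σ²_Task 6 = ((24−8)/6)² = 7.111
te_Task 7 = (6 + 4·10 + 14)/6 = 60/6 = 10; σ²_Task 7 = ((14−6)/6)² = 1.778
te_Task 8 = (5 + 4·9 + 13)/6 = 54/6 = 9; σ²_Task 8 = ((13−5)/6)² = 1.778
te_Task 9 = (3 + 4·8 + 13)/6 = 48/6 = 8; σ²_Task 9 = ((13−3)/6)² = 2.778
te_Task 10 = (1 + 4·6 + 17)/6 = 42/6 = 7; σ²_Task 10 = ((17−1)/6)² = 7.111

Forward pass:
ES_Task 1 = 0; EF_Task 1 = 7
ES_Task 2 = 0; EF_Task 2 = 6
ES_Task 3 = 0; EF_Task 3 = 4
ES_Task 4 = 0; EF_Task 4 = 7
ES_Task 5 = 6; EF_Task 5 = 6+9 = 15
ES_Task 6 = max(EF_Task 3=4, EF_Task 4=7) = 7; EF_Task 6 = 7+14 = 21
ES_Task 7 = max(EF_Task 1=7, EF_Task 2=6) = 7; EF_Task 7 = 7+10 = 17
ES_Task 8 = 7; EF_Task 8 = 7+9 = 16
ES_Task 9 = 15; EF_Task 9 = 15+8 = 23
ES_Task 10 = max(EF_Task 6=21, EF_Task 7=17, EF_Task 8=16, EF_Task 9=23) = 23; EF_Task 10 = 23+7 = 30
Expected project duration μ = 30 days. Critical path: Task 2 → Task 5 → Task 9 → Task 10.

Variance along critical path = 1.778 + 7.111 + 2.778 + 7.111 = 18.778
σ = √18.778 = 4.333 days

4.33 days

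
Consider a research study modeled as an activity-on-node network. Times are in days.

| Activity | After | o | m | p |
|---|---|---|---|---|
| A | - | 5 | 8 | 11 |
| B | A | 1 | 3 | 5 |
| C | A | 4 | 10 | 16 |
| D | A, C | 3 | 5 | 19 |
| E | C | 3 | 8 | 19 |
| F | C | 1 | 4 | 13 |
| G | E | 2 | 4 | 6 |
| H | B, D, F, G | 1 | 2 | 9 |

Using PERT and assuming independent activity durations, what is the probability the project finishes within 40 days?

te_A = (5 + 4·8 + 11)/6 = 48/6 = 8; σ²_A = ((11−5)/6)² = 1.000
te_B = (1 + 4·3 + 5)/6 = 18/6 = 3; σ²_B = ((5−1)/6)² = 0.444
te_C = (4 + 4·10 + 16)/6 = 60/6 = 10; σ²_C = ((16−4)/6)² = 4.000
te_D = (3 + 4·5 + 19)/6 = 42/6 = 7; σ²_D = ((19−3)/6)² = 7.111
te_E = (3 + 4·8 + 19)/6 = 54/6 = 9; σ²_E = ((19−3)/6)² = 7.111
te_F = (1 + 4·4 + 13)/6 = 30/6 = 5; σ²_F = ((13−1)/6)² = 4.000
te_G = (2 + 4·4 + 6)/6 = 24/6 = 4; σ²_G = ((6−2)/6)² = 0.444
te_H = (1 + 4·2 + 9)/6 = 18/6 = 3; σ²_H = ((9−1)/6)² = 1.778

Forward pass:
ES_A = 0; EF_A = 8
ES_B = 8; EF_B = 8+3 = 11
ES_C = 8; EF_C = 8+10 = 18
ES_D = max(EF_A=8, EF_C=18) = 18; EF_D = 18+7 = 25
ES_E = 18; EF_E = 18+9 = 27
ES_F = 18; EF_F = 18+5 = 23
ES_G = 27; EF_G = 27+4 = 31
ES_H = max(EF_B=11, EF_D=25, EF_F=23, EF_G=31) = 31; EF_H = 31+3 = 34
Expected project duration μ = 34 days. Critical path: A → C → E → G → H.

Variance along critical path = 1.000 + 4.000 + 7.111 + 0.444 + 1.778 = 14.333; σ = √14.333 = 3.786 days.
Z = (40 − 34) / 3.786 = 1.585
P(T ≤ 40) = Φ(1.585) ≈ 0.943

0.943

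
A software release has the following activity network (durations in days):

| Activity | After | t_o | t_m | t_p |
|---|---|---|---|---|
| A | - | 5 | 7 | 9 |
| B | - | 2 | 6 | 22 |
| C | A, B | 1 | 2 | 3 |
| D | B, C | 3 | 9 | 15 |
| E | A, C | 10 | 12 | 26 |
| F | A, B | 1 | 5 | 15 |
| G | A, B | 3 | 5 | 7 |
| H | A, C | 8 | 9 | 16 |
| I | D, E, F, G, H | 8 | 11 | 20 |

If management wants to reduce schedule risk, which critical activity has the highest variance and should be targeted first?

te_A = (5 + 4·7 + 9)/6 = 42/6 = 7; σ²_A = ((9−5)/6)² = 0.444
te_B = (2 + 4·6 + 22)/6 = 48/6 = 8; σ²_B = ((22−2)/6)² = 11.111
te_C = (1 + 4·2 + 3)/6 = 12/6 = 2; σ²_C = ((3−1)/6)² = 0.111
te_D = (3 + 4·9 + 15)/6 = 54/6 = 9; σ²_D = ((15−3)/6)² = 4.000
te_E = (10 + 4·12 + 26)/6 = 84/6 = 14; σ²_E = ((26−10)/6)² = 7.111
te_F = (1 + 4·5 + 15)/6 = 36/6 = 6; σ²_F = ((15−1)/6)² = 5.444
te_G = (3 + 4·5 + 7)/6 = 30/6 = 5; σ²_G = ((7−3)/6)² = 0.444
te_H = (8 + 4·9 + 16)/6 = 60/6 = 10; σ²_H = ((16−8)/6)² = 1.778
te_I = (8 + 4·11 + 20)/6 = 72/6 = 12; σ²_I = ((20−8)/6)² = 4.000

Forward pass:
ES_A = 0; EF_A = 7
ES_B = 0; EF_B = 8
ES_C = max(EF_A=7, EF_B=8) = 8; EF_C = 8+2 = 10
ES_D = max(EF_B=8, EF_C=10) = 10; EF_D = 10+9 = 19
ES_E = max(EF_A=7, EF_C=10) = 10; EF_E = 10+14 = 24
ES_F = max(EF_A=7, EF_B=8) = 8; EF_F = 8+6 = 14
ES_G = max(EF_A=7, EF_B=8) = 8; EF_G = 8+5 = 13
ES_H = max(EF_A=7, EF_C=10) = 10; EF_H = 10+10 = 20
ES_I = max(EF_D=19, EF_E=24, EF_F=14, EF_G=13, EF_H=20) = 24; EF_I = 24+12 = 36
Expected project duration μ = 36 days. Critical path: B → C → E → I.

Variances on critical path: σ²_B=11.111, σ²_C=0.111, σ²_E=7.111, σ²_I=4.000.
Largest is σ²_B = 11.111.

B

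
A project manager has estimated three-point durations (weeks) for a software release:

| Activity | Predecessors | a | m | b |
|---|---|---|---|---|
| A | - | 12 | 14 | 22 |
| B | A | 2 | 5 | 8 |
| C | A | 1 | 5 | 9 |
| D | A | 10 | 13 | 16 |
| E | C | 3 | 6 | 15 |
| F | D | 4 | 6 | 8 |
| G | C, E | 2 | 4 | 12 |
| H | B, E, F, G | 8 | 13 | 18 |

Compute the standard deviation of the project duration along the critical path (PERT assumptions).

2.65 weeks

te_A = (12 + 4·14 + 22)/6 = 90/6 = 15; σ²_A = ((22−12)/6)² = 2.778
te_B = (2 + 4·5 + 8)/6 = 30/6 = 5; σ²_B = ((8−2)/6)² = 1.000
te_C = (1 + 4·5 + 9)/6 = 30/6 = 5; σ²_C = ((9−1)/6)² = 1.778
te_D = (10 + 4·13 + 16)/6 = 78/6 = 13; σ²_D = ((16−10)/6)² = 1.000
te_E = (3 + 4·6 + 15)/6 = 42/6 = 7; σ²_E = ((15−3)/6)² = 4.000
te_F = (4 + 4·6 + 8)/6 = 36/6 = 6; σ²_F = ((8−4)/6)² = 0.444
te_G = (2 + 4·4 + 12)/6 = 30/6 = 5; σ²_G = ((12−2)/6)² = 2.778
te_H = (8 + 4·13 + 18)/6 = 78/6 = 13; σ²_H = ((18−8)/6)² = 2.778

Forward pass:
ES_A = 0; EF_A = 15
ES_B = 15; EF_B = 15+5 = 20
ES_C = 15; EF_C = 15+5 = 20
ES_D = 15; EF_D = 15+13 = 28
ES_E = 20; EF_E = 20+7 = 27
ES_F = 28; EF_F = 28+6 = 34
ES_G = max(EF_C=20, EF_E=27) = 27; EF_G = 27+5 = 32
ES_H = max(EF_B=20, EF_E=27, EF_F=34, EF_G=32) = 34; EF_H = 34+13 = 47
Expected project duration μ = 47 weeks. Critical path: A → D → F → H.

Variance along critical path = 2.778 + 1.000 + 0.444 + 2.778 = 7.000
σ = √7.000 = 2.646 weeks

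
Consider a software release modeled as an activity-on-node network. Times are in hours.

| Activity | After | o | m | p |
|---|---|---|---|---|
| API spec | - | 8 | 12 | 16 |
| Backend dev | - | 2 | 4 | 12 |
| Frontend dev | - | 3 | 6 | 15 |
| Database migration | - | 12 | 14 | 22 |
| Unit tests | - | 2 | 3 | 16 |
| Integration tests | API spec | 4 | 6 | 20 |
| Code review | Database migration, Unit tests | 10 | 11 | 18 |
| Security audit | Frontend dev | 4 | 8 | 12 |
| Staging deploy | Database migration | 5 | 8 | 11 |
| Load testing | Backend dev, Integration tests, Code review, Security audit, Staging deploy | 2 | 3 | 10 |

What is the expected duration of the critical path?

te_API spec = (8 + 4·12 + 16)/6 = 72/6 = 12
te_Backend dev = (2 + 4·4 + 12)/6 = 30/6 = 5
te_Frontend dev = (3 + 4·6 + 15)/6 = 42/6 = 7
te_Database migration = (12 + 4·14 + 22)/6 = 90/6 = 15
te_Unit tests = (2 + 4·3 + 16)/6 = 30/6 = 5
te_Integration tests = (4 + 4·6 + 20)/6 = 48/6 = 8
te_Code review = (10 + 4·11 + 18)/6 = 72/6 = 12
te_Security audit = (4 + 4·8 + 12)/6 = 48/6 = 8
te_Staging deploy = (5 + 4·8 + 11)/6 = 48/6 = 8
te_Load testing = (2 + 4·3 + 10)/6 = 24/6 = 4

Forward pass:
ES_API spec = 0; EF_API spec = 12
ES_Backend dev = 0; EF_Backend dev = 5
ES_Frontend dev = 0; EF_Frontend dev = 7
ES_Database migration = 0; EF_Database migration = 15
ES_Unit tests = 0; EF_Unit tests = 5
ES_Integration tests = 12; EF_Integration tests = 12+8 = 20
ES_Code review = max(EF_Database migration=15, EF_Unit tests=5) = 15; EF_Code review = 15+12 = 27
ES_Security audit = 7; EF_Security audit = 7+8 = 15
ES_Staging deploy = 15; EF_Staging deploy = 15+8 = 23
ES_Load testing = max(EF_Backend dev=5, EF_Integration tests=20, EF_Code review=27, EF_Security audit=15, EF_Staging deploy=23) = 27; EF_Load testing = 27+4 = 31
Expected project duration μ = 31 hours. Critical path: Database migration → Code review → Load testing.

31 hours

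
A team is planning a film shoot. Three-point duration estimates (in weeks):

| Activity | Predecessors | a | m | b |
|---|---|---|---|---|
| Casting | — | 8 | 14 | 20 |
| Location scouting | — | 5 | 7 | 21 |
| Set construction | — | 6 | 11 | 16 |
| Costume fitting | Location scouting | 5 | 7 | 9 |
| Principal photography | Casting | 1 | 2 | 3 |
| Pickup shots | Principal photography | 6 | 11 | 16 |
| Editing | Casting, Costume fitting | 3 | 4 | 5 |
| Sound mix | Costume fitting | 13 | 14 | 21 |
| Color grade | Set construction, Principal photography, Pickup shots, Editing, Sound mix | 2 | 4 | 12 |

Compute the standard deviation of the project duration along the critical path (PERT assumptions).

3.48 weeks

te_Casting = (8 + 4·14 + 20)/6 = 84/6 = 14; σ²_Casting = ((20−8)/6)² = 4.000
te_Location scouting = (5 + 4·7 + 21)/6 = 54/6 = 9; σ²_Location scouting = ((21−5)/6)² = 7.111
te_Set construction = (6 + 4·11 + 16)/6 = 66/6 = 11; σ²_Set construction = ((16−6)/6)² = 2.778
te_Costume fitting = (5 + 4·7 + 9)/6 = 42/6 = 7; σ²_Costume fitting = ((9−5)/6)² = 0.444
te_Principal photography = (1 + 4·2 + 3)/6 = 12/6 = 2; σ²_Principal photography = ((3−1)/6)² = 0.111
te_Pickup shots = (6 + 4·11 + 16)/6 = 66/6 = 11; σ²_Pickup shots = ((16−6)/6)² = 2.778
te_Editing = (3 + 4·4 + 5)/6 = 24/6 = 4; σ²_Editing = ((5−3)/6)² = 0.111
te_Sound mix = (13 + 4·14 + 21)/6 = 90/6 = 15; σ²_Sound mix = ((21−13)/6)² = 1.778
te_Color grade = (2 + 4·4 + 12)/6 = 30/6 = 5; σ²_Color grade = ((12−2)/6)² = 2.778

Forward pass:
ES_Casting = 0; EF_Casting = 14
ES_Location scouting = 0; EF_Location scouting = 9
ES_Set construction = 0; EF_Set construction = 11
ES_Costume fitting = 9; EF_Costume fitting = 9+7 = 16
ES_Principal photography = 14; EF_Principal photography = 14+2 = 16
ES_Pickup shots = 16; EF_Pickup shots = 16+11 = 27
ES_Editing = max(EF_Casting=14, EF_Costume fitting=16) = 16; EF_Editing = 16+4 = 20
ES_Sound mix = 16; EF_Sound mix = 16+15 = 31
ES_Color grade = max(EF_Set construction=11, EF_Principal photography=16, EF_Pickup shots=27, EF_Editing=20, EF_Sound mix=31) = 31; EF_Color grade = 31+5 = 36
Expected project duration μ = 36 weeks. Critical path: Location scouting → Costume fitting → Sound mix → Color grade.

Variance along critical path = 7.111 + 0.444 + 1.778 + 2.778 = 12.111
σ = √12.111 = 3.480 weeks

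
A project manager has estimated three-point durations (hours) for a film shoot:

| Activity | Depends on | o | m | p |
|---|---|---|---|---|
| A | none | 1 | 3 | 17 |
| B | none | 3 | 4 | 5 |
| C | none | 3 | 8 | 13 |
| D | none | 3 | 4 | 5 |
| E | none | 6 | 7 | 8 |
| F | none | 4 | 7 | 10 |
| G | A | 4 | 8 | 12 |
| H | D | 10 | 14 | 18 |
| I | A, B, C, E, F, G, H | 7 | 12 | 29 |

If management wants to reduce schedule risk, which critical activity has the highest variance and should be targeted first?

te_A = (1 + 4·3 + 17)/6 = 30/6 = 5; σ²_A = ((17−1)/6)² = 7.111
te_B = (3 + 4·4 + 5)/6 = 24/6 = 4; σ²_B = ((5−3)/6)² = 0.111
te_C = (3 + 4·8 + 13)/6 = 48/6 = 8; σ²_C = ((13−3)/6)² = 2.778
te_D = (3 + 4·4 + 5)/6 = 24/6 = 4; σ²_D = ((5−3)/6)² = 0.111
te_E = (6 + 4·7 + 8)/6 = 42/6 = 7; σ²_E = ((8−6)/6)² = 0.111
te_F = (4 + 4·7 + 10)/6 = 42/6 = 7; σ²_F = ((10−4)/6)² = 1.000
te_G = (4 + 4·8 + 12)/6 = 48/6 = 8; σ²_G = ((12−4)/6)² = 1.778
te_H = (10 + 4·14 + 18)/6 = 84/6 = 14; σ²_H = ((18−10)/6)² = 1.778
te_I = (7 + 4·12 + 29)/6 = 84/6 = 14; σ²_I = ((29−7)/6)² = 13.444

Forward pass:
ES_A = 0; EF_A = 5
ES_B = 0; EF_B = 4
ES_C = 0; EF_C = 8
ES_D = 0; EF_D = 4
ES_E = 0; EF_E = 7
ES_F = 0; EF_F = 7
ES_G = 5; EF_G = 5+8 = 13
ES_H = 4; EF_H = 4+14 = 18
ES_I = max(EF_A=5, EF_B=4, EF_C=8, EF_E=7, EF_F=7, EF_G=13, EF_H=18) = 18; EF_I = 18+14 = 32
Expected project duration μ = 32 hours. Critical path: D → H → I.

Variances on critical path: σ²_D=0.111, σ²_H=1.778, σ²_I=13.444.
Largest is σ²_I = 13.444.

I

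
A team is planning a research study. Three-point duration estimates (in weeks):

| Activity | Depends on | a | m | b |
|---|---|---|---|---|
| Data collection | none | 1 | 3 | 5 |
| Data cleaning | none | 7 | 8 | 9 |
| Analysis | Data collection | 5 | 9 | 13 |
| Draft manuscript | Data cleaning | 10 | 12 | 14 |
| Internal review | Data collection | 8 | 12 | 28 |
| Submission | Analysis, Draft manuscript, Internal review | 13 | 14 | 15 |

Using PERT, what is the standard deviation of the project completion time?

te_Data collection = (1 + 4·3 + 5)/6 = 18/6 = 3; σ²_Data collection = ((5−1)/6)² = 0.444
te_Data cleaning = (7 + 4·8 + 9)/6 = 48/6 = 8; σ²_Data cleaning = ((9−7)/6)² = 0.111
te_Analysis = (5 + 4·9 + 13)/6 = 54/6 = 9; σ²_Analysis = ((13−5)/6)² = 1.778
te_Draft manuscript = (10 + 4·12 + 14)/6 = 72/6 = 12; σ²_Draft manuscript = ((14−10)/6)² = 0.444
te_Internal review = (8 + 4·12 + 28)/6 = 84/6 = 14; σ²_Internal review = ((28−8)/6)² = 11.111
te_Submission = (13 + 4·14 + 15)/6 = 84/6 = 14; σ²_Submission = ((15−13)/6)² = 0.111

Forward pass:
ES_Data collection = 0; EF_Data collection = 3
ES_Data cleaning = 0; EF_Data cleaning = 8
ES_Analysis = 3; EF_Analysis = 3+9 = 12
ES_Draft manuscript = 8; EF_Draft manuscript = 8+12 = 20
ES_Internal review = 3; EF_Internal review = 3+14 = 17
ES_Submission = max(EF_Analysis=12, EF_Draft manuscript=20, EF_Internal review=17) = 20; EF_Submission = 20+14 = 34
Expected project duration μ = 34 weeks. Critical path: Data cleaning → Draft manuscript → Submission.

Variance along critical path = 0.111 + 0.444 + 0.111 = 0.667
σ = √0.667 = 0.816 weeks

0.82 weeks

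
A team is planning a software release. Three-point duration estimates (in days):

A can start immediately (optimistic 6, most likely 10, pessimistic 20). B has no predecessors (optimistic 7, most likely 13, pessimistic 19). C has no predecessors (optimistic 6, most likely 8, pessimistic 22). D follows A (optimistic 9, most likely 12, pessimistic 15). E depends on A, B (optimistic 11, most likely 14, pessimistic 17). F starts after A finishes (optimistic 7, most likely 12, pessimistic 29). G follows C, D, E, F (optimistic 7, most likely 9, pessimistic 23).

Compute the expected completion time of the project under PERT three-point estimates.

38 days

te_A = (6 + 4·10 + 20)/6 = 66/6 = 11
te_B = (7 + 4·13 + 19)/6 = 78/6 = 13
te_C = (6 + 4·8 + 22)/6 = 60/6 = 10
te_D = (9 + 4·12 + 15)/6 = 72/6 = 12
te_E = (11 + 4·14 + 17)/6 = 84/6 = 14
te_F = (7 + 4·12 + 29)/6 = 84/6 = 14
te_G = (7 + 4·9 + 23)/6 = 66/6 = 11

Forward pass:
ES_A = 0; EF_A = 11
ES_B = 0; EF_B = 13
ES_C = 0; EF_C = 10
ES_D = 11; EF_D = 11+12 = 23
ES_E = max(EF_A=11, EF_B=13) = 13; EF_E = 13+14 = 27
ES_F = 11; EF_F = 11+14 = 25
ES_G = max(EF_C=10, EF_D=23, EF_E=27, EF_F=25) = 27; EF_G = 27+11 = 38
Expected project duration μ = 38 days. Critical path: B → E → G.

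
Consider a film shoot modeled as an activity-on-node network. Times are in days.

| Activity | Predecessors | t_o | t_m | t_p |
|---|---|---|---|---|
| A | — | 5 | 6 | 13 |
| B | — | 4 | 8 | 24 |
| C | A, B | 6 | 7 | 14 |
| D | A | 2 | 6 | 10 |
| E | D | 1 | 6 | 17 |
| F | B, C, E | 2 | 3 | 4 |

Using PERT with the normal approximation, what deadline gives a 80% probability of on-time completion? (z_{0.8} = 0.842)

te_A = (5 + 4·6 + 13)/6 = 42/6 = 7; σ²_A = ((13−5)/6)² = 1.778
te_B = (4 + 4·8 + 24)/6 = 60/6 = 10; σ²_B = ((24−4)/6)² = 11.111
te_C = (6 + 4·7 + 14)/6 = 48/6 = 8; σ²_C = ((14−6)/6)² = 1.778
te_D = (2 + 4·6 + 10)/6 = 36/6 = 6; σ²_D = ((10−2)/6)² = 1.778
te_E = (1 + 4·6 + 17)/6 = 42/6 = 7; σ²_E = ((17−1)/6)² = 7.111
te_F = (2 + 4·3 + 4)/6 = 18/6 = 3; σ²_F = ((4−2)/6)² = 0.111

Forward pass:
ES_A = 0; EF_A = 7
ES_B = 0; EF_B = 10
ES_C = max(EF_A=7, EF_B=10) = 10; EF_C = 10+8 = 18
ES_D = 7; EF_D = 7+6 = 13
ES_E = 13; EF_E = 13+7 = 20
ES_F = max(EF_B=10, EF_C=18, EF_E=20) = 20; EF_F = 20+3 = 23
Expected project duration μ = 23 days. Critical path: A → D → E → F.

Variance along critical path = 1.778 + 1.778 + 7.111 + 0.111 = 10.778; σ = 3.283 days.
D = μ + z·σ = 23 + 0.842·3.283 = 25.8 days

25.8 days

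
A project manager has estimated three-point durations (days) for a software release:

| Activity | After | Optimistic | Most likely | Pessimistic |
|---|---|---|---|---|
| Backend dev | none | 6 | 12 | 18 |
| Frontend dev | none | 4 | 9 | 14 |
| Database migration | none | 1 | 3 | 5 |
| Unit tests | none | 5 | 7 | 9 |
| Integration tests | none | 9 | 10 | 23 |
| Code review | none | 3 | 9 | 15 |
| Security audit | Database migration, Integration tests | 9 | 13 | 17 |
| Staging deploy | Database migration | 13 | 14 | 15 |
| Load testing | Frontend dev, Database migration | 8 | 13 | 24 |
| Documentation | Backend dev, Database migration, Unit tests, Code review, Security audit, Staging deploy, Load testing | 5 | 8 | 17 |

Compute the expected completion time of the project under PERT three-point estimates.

34 days

te_Backend dev = (6 + 4·12 + 18)/6 = 72/6 = 12
te_Frontend dev = (4 + 4·9 + 14)/6 = 54/6 = 9
te_Database migration = (1 + 4·3 + 5)/6 = 18/6 = 3
te_Unit tests = (5 + 4·7 + 9)/6 = 42/6 = 7
te_Integration tests = (9 + 4·10 + 23)/6 = 72/6 = 12
te_Code review = (3 + 4·9 + 15)/6 = 54/6 = 9
te_Security audit = (9 + 4·13 + 17)/6 = 78/6 = 13
te_Staging deploy = (13 + 4·14 + 15)/6 = 84/6 = 14
te_Load testing = (8 + 4·13 + 24)/6 = 84/6 = 14
te_Documentation = (5 + 4·8 + 17)/6 = 54/6 = 9

Forward pass:
ES_Backend dev = 0; EF_Backend dev = 12
ES_Frontend dev = 0; EF_Frontend dev = 9
ES_Database migration = 0; EF_Database migration = 3
ES_Unit tests = 0; EF_Unit tests = 7
ES_Integration tests = 0; EF_Integration tests = 12
ES_Code review = 0; EF_Code review = 9
ES_Security audit = max(EF_Database migration=3, EF_Integration tests=12) = 12; EF_Security audit = 12+13 = 25
ES_Staging deploy = 3; EF_Staging deploy = 3+14 = 17
ES_Load testing = max(EF_Frontend dev=9, EF_Database migration=3) = 9; EF_Load testing = 9+14 = 23
ES_Documentation = max(EF_Backend dev=12, EF_Database migration=3, EF_Unit tests=7, EF_Code review=9, EF_Security audit=25, EF_Staging deploy=17, EF_Load testing=23) = 25; EF_Documentation = 25+9 = 34
Expected project duration μ = 34 days. Critical path: Integration tests → Security audit → Documentation.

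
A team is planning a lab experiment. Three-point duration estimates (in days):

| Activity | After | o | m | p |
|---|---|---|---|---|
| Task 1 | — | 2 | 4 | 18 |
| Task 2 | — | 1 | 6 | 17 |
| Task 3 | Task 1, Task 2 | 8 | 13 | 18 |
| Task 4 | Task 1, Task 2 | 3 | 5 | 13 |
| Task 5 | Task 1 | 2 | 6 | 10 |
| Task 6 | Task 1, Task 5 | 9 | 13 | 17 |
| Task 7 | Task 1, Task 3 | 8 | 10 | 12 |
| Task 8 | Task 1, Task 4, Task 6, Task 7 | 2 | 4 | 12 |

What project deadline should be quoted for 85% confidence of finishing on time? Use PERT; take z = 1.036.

te_Task 1 = (2 + 4·4 + 18)/6 = 36/6 = 6; σ²_Task 1 = ((18−2)/6)² = 7.111
te_Task 2 = (1 + 4·6 + 17)/6 = 42/6 = 7; σ²_Task 2 = ((17−1)/6)² = 7.111
te_Task 3 = (8 + 4·13 + 18)/6 = 78/6 = 13; σ²_Task 3 = ((18−8)/6)² = 2.778
te_Task 4 = (3 + 4·5 + 13)/6 = 36/6 = 6; σ²_Task 4 = ((13−3)/6)² = 2.778
te_Task 5 = (2 + 4·6 + 10)/6 = 36/6 = 6; σ²_Task 5 = ((10−2)/6)² = 1.778
te_Task 6 = (9 + 4·13 + 17)/6 = 78/6 = 13; σ²_Task 6 = ((17−9)/6)² = 1.778
te_Task 7 = (8 + 4·10 + 12)/6 = 60/6 = 10; σ²_Task 7 = ((12−8)/6)² = 0.444
te_Task 8 = (2 + 4·4 + 12)/6 = 30/6 = 5; σ²_Task 8 = ((12−2)/6)² = 2.778

Forward pass:
ES_Task 1 = 0; EF_Task 1 = 6
ES_Task 2 = 0; EF_Task 2 = 7
ES_Task 3 = max(EF_Task 1=6, EF_Task 2=7) = 7; EF_Task 3 = 7+13 = 20
ES_Task 4 = max(EF_Task 1=6, EF_Task 2=7) = 7; EF_Task 4 = 7+6 = 13
ES_Task 5 = 6; EF_Task 5 = 6+6 = 12
ES_Task 6 = max(EF_Task 1=6, EF_Task 5=12) = 12; EF_Task 6 = 12+13 = 25
ES_Task 7 = max(EF_Task 1=6, EF_Task 3=20) = 20; EF_Task 7 = 20+10 = 30
ES_Task 8 = max(EF_Task 1=6, EF_Task 4=13, EF_Task 6=25, EF_Task 7=30) = 30; EF_Task 8 = 30+5 = 35
Expected project duration μ = 35 days. Critical path: Task 2 → Task 3 → Task 7 → Task 8.

Variance along critical path = 7.111 + 2.778 + 0.444 + 2.778 = 13.111; σ = 3.621 days.
D = μ + z·σ = 35 + 1.036·3.621 = 38.8 days

38.8 days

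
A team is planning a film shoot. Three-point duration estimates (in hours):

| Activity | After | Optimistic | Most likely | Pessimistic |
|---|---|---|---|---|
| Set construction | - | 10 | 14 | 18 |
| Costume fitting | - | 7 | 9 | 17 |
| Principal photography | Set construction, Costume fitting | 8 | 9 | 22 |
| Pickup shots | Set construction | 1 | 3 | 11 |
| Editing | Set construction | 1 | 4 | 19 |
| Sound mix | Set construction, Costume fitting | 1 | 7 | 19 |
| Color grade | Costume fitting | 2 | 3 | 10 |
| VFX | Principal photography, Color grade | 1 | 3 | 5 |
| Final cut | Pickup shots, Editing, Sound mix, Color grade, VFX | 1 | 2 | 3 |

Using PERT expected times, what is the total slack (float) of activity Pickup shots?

te_Set construction = (10 + 4·14 + 18)/6 = 84/6 = 14
te_Costume fitting = (7 + 4·9 + 17)/6 = 60/6 = 10
te_Principal photography = (8 + 4·9 + 22)/6 = 66/6 = 11
te_Pickup shots = (1 + 4·3 + 11)/6 = 24/6 = 4
te_Editing = (1 + 4·4 + 19)/6 = 36/6 = 6
te_Sound mix = (1 + 4·7 + 19)/6 = 48/6 = 8
te_Color grade = (2 + 4·3 + 10)/6 = 24/6 = 4
te_VFX = (1 + 4·3 + 5)/6 = 18/6 = 3
te_Final cut = (1 + 4·2 + 3)/6 = 12/6 = 2

Forward pass:
ES_Set construction = 0; EF_Set construction = 14
ES_Costume fitting = 0; EF_Costume fitting = 10
ES_Principal photography = max(EF_Set construction=14, EF_Costume fitting=10) = 14; EF_Principal photography = 14+11 = 25
ES_Pickup shots = 14; EF_Pickup shots = 14+4 = 18
ES_Editing = 14; EF_Editing = 14+6 = 20
ES_Sound mix = max(EF_Set construction=14, EF_Costume fitting=10) = 14; EF_Sound mix = 14+8 = 22
ES_Color grade = 10; EF_Color grade = 10+4 = 14
ES_VFX = max(EF_Principal photography=25, EF_Color grade=14) = 25; EF_VFX = 25+3 = 28
ES_Final cut = max(EF_Pickup shots=18, EF_Editing=20, EF_Sound mix=22, EF_Color grade=14, EF_VFX=28) = 28; EF_Final cut = 28+2 = 30
Expected project duration μ = 30 hours. Critical path: Set construction → Principal photography → VFX → Final cut.

Backward pass:
LF_Final cut = 30; LS_Final cut = 30−2 = 28
LF_VFX = LS_Final cut = 28; LS_VFX = 28−3 = 25
LF_Color grade = min(LS_VFX=25, LS_Final cut=28) = 25; LS_Color grade = 25−4 = 21
LF_Sound mix = LS_Final cut = 28; LS_Sound mix = 28−8 = 20
LF_Editing = LS_Final cut = 28; LS_Editing = 28−6 = 22
LF_Pickup shots = LS_Final cut = 28; LS_Pickup shots = 28−4 = 24
LF_Principal photography = LS_VFX = 25; LS_Principal photography = 25−11 = 14
LF_Costume fitting = min(LS_Principal photography=14, LS_Sound mix=20, LS_Color grade=21) = 14; LS_Costume fitting = 14−10 = 4
LF_Set construction = min(LS_Principal photography=14, LS_Pickup shots=24, LS_Editing=22, LS_Sound mix=20) = 14; LS_Set construction = 14−14 = 0
Slack_Pickup shots = LS_Pickup shots − ES_Pickup shots = 24 − 14 = 10

10 hours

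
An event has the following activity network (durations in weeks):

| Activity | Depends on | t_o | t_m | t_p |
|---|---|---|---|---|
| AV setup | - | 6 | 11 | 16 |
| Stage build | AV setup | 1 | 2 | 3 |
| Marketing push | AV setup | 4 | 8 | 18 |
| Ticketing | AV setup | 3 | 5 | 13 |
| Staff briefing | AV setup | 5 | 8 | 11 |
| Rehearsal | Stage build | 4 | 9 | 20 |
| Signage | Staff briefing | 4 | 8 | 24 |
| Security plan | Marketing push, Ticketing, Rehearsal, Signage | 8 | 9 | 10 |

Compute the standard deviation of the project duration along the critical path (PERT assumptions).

3.87 weeks

te_AV setup = (6 + 4·11 + 16)/6 = 66/6 = 11; σ²_AV setup = ((16−6)/6)² = 2.778
te_Stage build = (1 + 4·2 + 3)/6 = 12/6 = 2; σ²_Stage build = ((3−1)/6)² = 0.111
te_Marketing push = (4 + 4·8 + 18)/6 = 54/6 = 9; σ²_Marketing push = ((18−4)/6)² = 5.444
te_Ticketing = (3 + 4·5 + 13)/6 = 36/6 = 6; σ²_Ticketing = ((13−3)/6)² = 2.778
te_Staff briefing = (5 + 4·8 + 11)/6 = 48/6 = 8; σ²_Staff briefing = ((11−5)/6)² = 1.000
te_Rehearsal = (4 + 4·9 + 20)/6 = 60/6 = 10; σ²_Rehearsal = ((20−4)/6)² = 7.111
te_Signage = (4 + 4·8 + 24)/6 = 60/6 = 10; σ²_Signage = ((24−4)/6)² = 11.111
te_Security plan = (8 + 4·9 + 10)/6 = 54/6 = 9; σ²_Security plan = ((10−8)/6)² = 0.111

Forward pass:
ES_AV setup = 0; EF_AV setup = 11
ES_Stage build = 11; EF_Stage build = 11+2 = 13
ES_Marketing push = 11; EF_Marketing push = 11+9 = 20
ES_Ticketing = 11; EF_Ticketing = 11+6 = 17
ES_Staff briefing = 11; EF_Staff briefing = 11+8 = 19
ES_Rehearsal = 13; EF_Rehearsal = 13+10 = 23
ES_Signage = 19; EF_Signage = 19+10 = 29
ES_Security plan = max(EF_Marketing push=20, EF_Ticketing=17, EF_Rehearsal=23, EF_Signage=29) = 29; EF_Security plan = 29+9 = 38
Expected project duration μ = 38 weeks. Critical path: AV setup → Staff briefing → Signage → Security plan.

Variance along critical path = 2.778 + 1.000 + 11.111 + 0.111 = 15.000
σ = √15.000 = 3.873 weeks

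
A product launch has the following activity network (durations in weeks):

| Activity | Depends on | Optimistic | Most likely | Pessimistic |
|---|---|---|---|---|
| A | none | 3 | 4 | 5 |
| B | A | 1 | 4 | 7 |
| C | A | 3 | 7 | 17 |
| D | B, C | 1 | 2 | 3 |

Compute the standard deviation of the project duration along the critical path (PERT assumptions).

2.38 weeks

te_A = (3 + 4·4 + 5)/6 = 24/6 = 4; σ²_A = ((5−3)/6)² = 0.111
te_B = (1 + 4·4 + 7)/6 = 24/6 = 4; σ²_B = ((7−1)/6)² = 1.000
te_C = (3 + 4·7 + 17)/6 = 48/6 = 8; σ²_C = ((17−3)/6)² = 5.444
te_D = (1 + 4·2 + 3)/6 = 12/6 = 2; σ²_D = ((3−1)/6)² = 0.111

Forward pass:
ES_A = 0; EF_A = 4
ES_B = 4; EF_B = 4+4 = 8
ES_C = 4; EF_C = 4+8 = 12
ES_D = max(EF_B=8, EF_C=12) = 12; EF_D = 12+2 = 14
Expected project duration μ = 14 weeks. Critical path: A → C → D.

Variance along critical path = 0.111 + 5.444 + 0.111 = 5.667
σ = √5.667 = 2.380 weeks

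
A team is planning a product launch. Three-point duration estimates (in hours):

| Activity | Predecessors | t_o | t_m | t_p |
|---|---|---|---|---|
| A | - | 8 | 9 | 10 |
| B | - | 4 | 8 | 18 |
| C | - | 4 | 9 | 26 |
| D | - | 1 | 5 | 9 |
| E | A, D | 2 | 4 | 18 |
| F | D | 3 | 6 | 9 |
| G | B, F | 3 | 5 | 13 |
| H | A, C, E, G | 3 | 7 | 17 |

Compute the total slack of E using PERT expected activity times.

2 hours

te_A = (8 + 4·9 + 10)/6 = 54/6 = 9
te_B = (4 + 4·8 + 18)/6 = 54/6 = 9
te_C = (4 + 4·9 + 26)/6 = 66/6 = 11
te_D = (1 + 4·5 + 9)/6 = 30/6 = 5
te_E = (2 + 4·4 + 18)/6 = 36/6 = 6
te_F = (3 + 4·6 + 9)/6 = 36/6 = 6
te_G = (3 + 4·5 + 13)/6 = 36/6 = 6
te_H = (3 + 4·7 + 17)/6 = 48/6 = 8

Forward pass:
ES_A = 0; EF_A = 9
ES_B = 0; EF_B = 9
ES_C = 0; EF_C = 11
ES_D = 0; EF_D = 5
ES_E = max(EF_A=9, EF_D=5) = 9; EF_E = 9+6 = 15
ES_F = 5; EF_F = 5+6 = 11
ES_G = max(EF_B=9, EF_F=11) = 11; EF_G = 11+6 = 17
ES_H = max(EF_A=9, EF_C=11, EF_E=15, EF_G=17) = 17; EF_H = 17+8 = 25
Expected project duration μ = 25 hours. Critical path: D → F → G → H.

Backward pass:
LF_H = 25; LS_H = 25−8 = 17
LF_G = LS_H = 17; LS_G = 17−6 = 11
LF_F = LS_G = 11; LS_F = 11−6 = 5
LF_E = LS_H = 17; LS_E = 17−6 = 11
LF_D = min(LS_E=11, LS_F=5) = 5; LS_D = 5−5 = 0
LF_C = LS_H = 17; LS_C = 17−11 = 6
LF_B = LS_G = 11; LS_B = 11−9 = 2
LF_A = min(LS_E=11, LS_H=17) = 11; LS_A = 11−9 = 2
Slack_E = LS_E − ES_E = 11 − 9 = 2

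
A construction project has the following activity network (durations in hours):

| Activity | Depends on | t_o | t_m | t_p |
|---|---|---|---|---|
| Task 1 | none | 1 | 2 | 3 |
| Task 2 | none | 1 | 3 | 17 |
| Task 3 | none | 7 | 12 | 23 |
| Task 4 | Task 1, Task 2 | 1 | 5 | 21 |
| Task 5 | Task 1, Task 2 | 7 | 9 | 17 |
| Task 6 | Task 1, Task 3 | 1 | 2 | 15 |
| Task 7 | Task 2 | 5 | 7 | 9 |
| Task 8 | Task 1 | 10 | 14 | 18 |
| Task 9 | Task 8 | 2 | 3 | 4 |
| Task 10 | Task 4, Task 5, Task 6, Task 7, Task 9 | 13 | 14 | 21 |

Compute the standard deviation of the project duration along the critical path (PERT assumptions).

1.94 hours

te_Task 1 = (1 + 4·2 + 3)/6 = 12/6 = 2; σ²_Task 1 = ((3−1)/6)² = 0.111
te_Task 2 = (1 + 4·3 + 17)/6 = 30/6 = 5; σ²_Task 2 = ((17−1)/6)² = 7.111
te_Task 3 = (7 + 4·12 + 23)/6 = 78/6 = 13; σ²_Task 3 = ((23−7)/6)² = 7.111
te_Task 4 = (1 + 4·5 + 21)/6 = 42/6 = 7; σ²_Task 4 = ((21−1)/6)² = 11.111
te_Task 5 = (7 + 4·9 + 17)/6 = 60/6 = 10; σ²_Task 5 = ((17−7)/6)² = 2.778
te_Task 6 = (1 + 4·2 + 15)/6 = 24/6 = 4; σ²_Task 6 = ((15−1)/6)² = 5.444
te_Task 7 = (5 + 4·7 + 9)/6 = 42/6 = 7; σ²_Task 7 = ((9−5)/6)² = 0.444
te_Task 8 = (10 + 4·14 + 18)/6 = 84/6 = 14; σ²_Task 8 = ((18−10)/6)² = 1.778
te_Task 9 = (2 + 4·3 + 4)/6 = 18/6 = 3; σ²_Task 9 = ((4−2)/6)² = 0.111
te_Task 10 = (13 + 4·14 + 21)/6 = 90/6 = 15; σ²_Task 10 = ((21−13)/6)² = 1.778

Forward pass:
ES_Task 1 = 0; EF_Task 1 = 2
ES_Task 2 = 0; EF_Task 2 = 5
ES_Task 3 = 0; EF_Task 3 = 13
ES_Task 4 = max(EF_Task 1=2, EF_Task 2=5) = 5; EF_Task 4 = 5+7 = 12
ES_Task 5 = max(EF_Task 1=2, EF_Task 2=5) = 5; EF_Task 5 = 5+10 = 15
ES_Task 6 = max(EF_Task 1=2, EF_Task 3=13) = 13; EF_Task 6 = 13+4 = 17
ES_Task 7 = 5; EF_Task 7 = 5+7 = 12
ES_Task 8 = 2; EF_Task 8 = 2+14 = 16
ES_Task 9 = 16; EF_Task 9 = 16+3 = 19
ES_Task 10 = max(EF_Task 4=12, EF_Task 5=15, EF_Task 6=17, EF_Task 7=12, EF_Task 9=19) = 19; EF_Task 10 = 19+15 = 34
Expected project duration μ = 34 hours. Critical path: Task 1 → Task 8 → Task 9 → Task 10.

Variance along critical path = 0.111 + 1.778 + 0.111 + 1.778 = 3.778
σ = √3.778 = 1.944 hours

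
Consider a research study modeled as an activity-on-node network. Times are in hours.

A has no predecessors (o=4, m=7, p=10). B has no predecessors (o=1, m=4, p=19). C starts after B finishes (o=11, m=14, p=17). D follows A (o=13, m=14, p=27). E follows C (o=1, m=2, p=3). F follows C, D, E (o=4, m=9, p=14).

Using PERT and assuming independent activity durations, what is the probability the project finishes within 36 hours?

0.906

te_A = (4 + 4·7 + 10)/6 = 42/6 = 7; σ²_A = ((10−4)/6)² = 1.000
te_B = (1 + 4·4 + 19)/6 = 36/6 = 6; σ²_B = ((19−1)/6)² = 9.000
te_C = (11 + 4·14 + 17)/6 = 84/6 = 14; σ²_C = ((17−11)/6)² = 1.000
te_D = (13 + 4·14 + 27)/6 = 96/6 = 16; σ²_D = ((27−13)/6)² = 5.444
te_E = (1 + 4·2 + 3)/6 = 12/6 = 2; σ²_E = ((3−1)/6)² = 0.111
te_F = (4 + 4·9 + 14)/6 = 54/6 = 9; σ²_F = ((14−4)/6)² = 2.778

Forward pass:
ES_A = 0; EF_A = 7
ES_B = 0; EF_B = 6
ES_C = 6; EF_C = 6+14 = 20
ES_D = 7; EF_D = 7+16 = 23
ES_E = 20; EF_E = 20+2 = 22
ES_F = max(EF_C=20, EF_D=23, EF_E=22) = 23; EF_F = 23+9 = 32
Expected project duration μ = 32 hours. Critical path: A → D → F.

Variance along critical path = 1.000 + 5.444 + 2.778 = 9.222; σ = √9.222 = 3.037 hours.
Z = (36 − 32) / 3.037 = 1.317
P(T ≤ 36) = Φ(1.317) ≈ 0.906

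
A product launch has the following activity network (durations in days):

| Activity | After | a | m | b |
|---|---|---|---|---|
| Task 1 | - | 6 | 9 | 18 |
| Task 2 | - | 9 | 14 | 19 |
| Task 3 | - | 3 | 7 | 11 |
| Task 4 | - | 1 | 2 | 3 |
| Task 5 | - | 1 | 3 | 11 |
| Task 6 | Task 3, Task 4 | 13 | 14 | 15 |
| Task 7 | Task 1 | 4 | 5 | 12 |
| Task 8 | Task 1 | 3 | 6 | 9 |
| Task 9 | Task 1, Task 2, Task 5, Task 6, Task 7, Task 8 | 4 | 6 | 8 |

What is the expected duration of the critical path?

27 days

te_Task 1 = (6 + 4·9 + 18)/6 = 60/6 = 10
te_Task 2 = (9 + 4·14 + 19)/6 = 84/6 = 14
te_Task 3 = (3 + 4·7 + 11)/6 = 42/6 = 7
te_Task 4 = (1 + 4·2 + 3)/6 = 12/6 = 2
te_Task 5 = (1 + 4·3 + 11)/6 = 24/6 = 4
te_Task 6 = (13 + 4·14 + 15)/6 = 84/6 = 14
te_Task 7 = (4 + 4·5 + 12)/6 = 36/6 = 6
te_Task 8 = (3 + 4·6 + 9)/6 = 36/6 = 6
te_Task 9 = (4 + 4·6 + 8)/6 = 36/6 = 6

Forward pass:
ES_Task 1 = 0; EF_Task 1 = 10
ES_Task 2 = 0; EF_Task 2 = 14
ES_Task 3 = 0; EF_Task 3 = 7
ES_Task 4 = 0; EF_Task 4 = 2
ES_Task 5 = 0; EF_Task 5 = 4
ES_Task 6 = max(EF_Task 3=7, EF_Task 4=2) = 7; EF_Task 6 = 7+14 = 21
ES_Task 7 = 10; EF_Task 7 = 10+6 = 16
ES_Task 8 = 10; EF_Task 8 = 10+6 = 16
ES_Task 9 = max(EF_Task 1=10, EF_Task 2=14, EF_Task 5=4, EF_Task 6=21, EF_Task 7=16, EF_Task 8=16) = 21; EF_Task 9 = 21+6 = 27
Expected project duration μ = 27 days. Critical path: Task 3 → Task 6 → Task 9.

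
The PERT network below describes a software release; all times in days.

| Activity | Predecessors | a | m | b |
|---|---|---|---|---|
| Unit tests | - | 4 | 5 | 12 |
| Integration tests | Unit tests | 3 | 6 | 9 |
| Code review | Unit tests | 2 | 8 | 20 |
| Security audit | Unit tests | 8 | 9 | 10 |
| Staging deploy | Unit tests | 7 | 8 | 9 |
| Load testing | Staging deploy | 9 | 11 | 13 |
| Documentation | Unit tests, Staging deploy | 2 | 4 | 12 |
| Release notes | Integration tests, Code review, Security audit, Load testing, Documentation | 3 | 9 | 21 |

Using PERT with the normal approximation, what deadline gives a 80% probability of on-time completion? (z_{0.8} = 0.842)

te_Unit tests = (4 + 4·5 + 12)/6 = 36/6 = 6; σ²_Unit tests = ((12−4)/6)² = 1.778
te_Integration tests = (3 + 4·6 + 9)/6 = 36/6 = 6; σ²_Integration tests = ((9−3)/6)² = 1.000
te_Code review = (2 + 4·8 + 20)/6 = 54/6 = 9; σ²_Code review = ((20−2)/6)² = 9.000
te_Security audit = (8 + 4·9 + 10)/6 = 54/6 = 9; σ²_Security audit = ((10−8)/6)² = 0.111
te_Staging deploy = (7 + 4·8 + 9)/6 = 48/6 = 8; σ²_Staging deploy = ((9−7)/6)² = 0.111
te_Load testing = (9 + 4·11 + 13)/6 = 66/6 = 11; σ²_Load testing = ((13−9)/6)² = 0.444
te_Documentation = (2 + 4·4 + 12)/6 = 30/6 = 5; σ²_Documentation = ((12−2)/6)² = 2.778
te_Release notes = (3 + 4·9 + 21)/6 = 60/6 = 10; σ²_Release notes = ((21−3)/6)² = 9.000

Forward pass:
ES_Unit tests = 0; EF_Unit tests = 6
ES_Integration tests = 6; EF_Integration tests = 6+6 = 12
ES_Code review = 6; EF_Code review = 6+9 = 15
ES_Security audit = 6; EF_Security audit = 6+9 = 15
ES_Staging deploy = 6; EF_Staging deploy = 6+8 = 14
ES_Load testing = 14; EF_Load testing = 14+11 = 25
ES_Documentation = max(EF_Unit tests=6, EF_Staging deploy=14) = 14; EF_Documentation = 14+5 = 19
ES_Release notes = max(EF_Integration tests=12, EF_Code review=15, EF_Security audit=15, EF_Load testing=25, EF_Documentation=19) = 25; EF_Release notes = 25+10 = 35
Expected project duration μ = 35 days. Critical path: Unit tests → Staging deploy → Load testing → Release notes.

Variance along critical path = 1.778 + 0.111 + 0.444 + 9.000 = 11.333; σ = 3.367 days.
D = μ + z·σ = 35 + 0.842·3.367 = 37.8 days

37.8 days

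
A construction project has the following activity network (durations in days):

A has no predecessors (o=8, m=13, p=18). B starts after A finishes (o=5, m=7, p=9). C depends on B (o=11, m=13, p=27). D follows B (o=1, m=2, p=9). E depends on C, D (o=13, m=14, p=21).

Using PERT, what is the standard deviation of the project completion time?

3.48 days

te_A = (8 + 4·13 + 18)/6 = 78/6 = 13; σ²_A = ((18−8)/6)² = 2.778
te_B = (5 + 4·7 + 9)/6 = 42/6 = 7; σ²_B = ((9−5)/6)² = 0.444
te_C = (11 + 4·13 + 27)/6 = 90/6 = 15; σ²_C = ((27−11)/6)² = 7.111
te_D = (1 + 4·2 + 9)/6 = 18/6 = 3; σ²_D = ((9−1)/6)² = 1.778
te_E = (13 + 4·14 + 21)/6 = 90/6 = 15; σ²_E = ((21−13)/6)² = 1.778

Forward pass:
ES_A = 0; EF_A = 13
ES_B = 13; EF_B = 13+7 = 20
ES_C = 20; EF_C = 20+15 = 35
ES_D = 20; EF_D = 20+3 = 23
ES_E = max(EF_C=35, EF_D=23) = 35; EF_E = 35+15 = 50
Expected project duration μ = 50 days. Critical path: A → B → C → E.

Variance along critical path = 2.778 + 0.444 + 7.111 + 1.778 = 12.111
σ = √12.111 = 3.480 days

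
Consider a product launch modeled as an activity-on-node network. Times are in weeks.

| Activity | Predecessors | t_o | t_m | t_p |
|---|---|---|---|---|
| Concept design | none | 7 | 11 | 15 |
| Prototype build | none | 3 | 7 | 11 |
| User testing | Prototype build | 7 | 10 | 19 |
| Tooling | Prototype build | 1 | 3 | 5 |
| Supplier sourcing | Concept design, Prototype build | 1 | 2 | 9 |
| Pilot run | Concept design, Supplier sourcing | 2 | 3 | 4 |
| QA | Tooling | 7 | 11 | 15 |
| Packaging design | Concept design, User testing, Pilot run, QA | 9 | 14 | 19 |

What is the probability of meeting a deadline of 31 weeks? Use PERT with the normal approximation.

te_Concept design = (7 + 4·11 + 15)/6 = 66/6 = 11; σ²_Concept design = ((15−7)/6)² = 1.778
te_Prototype build = (3 + 4·7 + 11)/6 = 42/6 = 7; σ²_Prototype build = ((11−3)/6)² = 1.778
te_User testing = (7 + 4·10 + 19)/6 = 66/6 = 11; σ²_User testing = ((19−7)/6)² = 4.000
te_Tooling = (1 + 4·3 + 5)/6 = 18/6 = 3; σ²_Tooling = ((5−1)/6)² = 0.444
te_Supplier sourcing = (1 + 4·2 + 9)/6 = 18/6 = 3; σ²_Supplier sourcing = ((9−1)/6)² = 1.778
te_Pilot run = (2 + 4·3 + 4)/6 = 18/6 = 3; σ²_Pilot run = ((4−2)/6)² = 0.111
te_QA = (7 + 4·11 + 15)/6 = 66/6 = 11; σ²_QA = ((15−7)/6)² = 1.778
te_Packaging design = (9 + 4·14 + 19)/6 = 84/6 = 14; σ²_Packaging design = ((19−9)/6)² = 2.778

Forward pass:
ES_Concept design = 0; EF_Concept design = 11
ES_Prototype build = 0; EF_Prototype build = 7
ES_User testing = 7; EF_User testing = 7+11 = 18
ES_Tooling = 7; EF_Tooling = 7+3 = 10
ES_Supplier sourcing = max(EF_Concept design=11, EF_Prototype build=7) = 11; EF_Supplier sourcing = 11+3 = 14
ES_Pilot run = max(EF_Concept design=11, EF_Supplier sourcing=14) = 14; EF_Pilot run = 14+3 = 17
ES_QA = 10; EF_QA = 10+11 = 21
ES_Packaging design = max(EF_Concept design=11, EF_User testing=18, EF_Pilot run=17, EF_QA=21) = 21; EF_Packaging design = 21+14 = 35
Expected project duration μ = 35 weeks. Critical path: Prototype build → Tooling → QA → Packaging design.

Variance along critical path = 1.778 + 0.444 + 1.778 + 2.778 = 6.778; σ = √6.778 = 2.603 weeks.
Z = (31 − 35) / 2.603 = -1.536
P(T ≤ 31) = Φ(-1.536) ≈ 0.062

0.062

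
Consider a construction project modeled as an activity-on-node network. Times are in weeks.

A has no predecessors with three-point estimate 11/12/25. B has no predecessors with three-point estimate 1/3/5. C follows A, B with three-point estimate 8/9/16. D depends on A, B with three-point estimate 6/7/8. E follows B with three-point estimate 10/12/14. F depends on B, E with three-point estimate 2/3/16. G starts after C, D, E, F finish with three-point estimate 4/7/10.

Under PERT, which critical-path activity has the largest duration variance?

te_A = (11 + 4·12 + 25)/6 = 84/6 = 14; σ²_A = ((25−11)/6)² = 5.444
te_B = (1 + 4·3 + 5)/6 = 18/6 = 3; σ²_B = ((5−1)/6)² = 0.444
te_C = (8 + 4·9 + 16)/6 = 60/6 = 10; σ²_C = ((16−8)/6)² = 1.778
te_D = (6 + 4·7 + 8)/6 = 42/6 = 7; σ²_D = ((8−6)/6)² = 0.111
te_E = (10 + 4·12 + 14)/6 = 72/6 = 12; σ²_E = ((14−10)/6)² = 0.444
te_F = (2 + 4·3 + 16)/6 = 30/6 = 5; σ²_F = ((16−2)/6)² = 5.444
te_G = (4 + 4·7 + 10)/6 = 42/6 = 7; σ²_G = ((10−4)/6)² = 1.000

Forward pass:
ES_A = 0; EF_A = 14
ES_B = 0; EF_B = 3
ES_C = max(EF_A=14, EF_B=3) = 14; EF_C = 14+10 = 24
ES_D = max(EF_A=14, EF_B=3) = 14; EF_D = 14+7 = 21
ES_E = 3; EF_E = 3+12 = 15
ES_F = max(EF_B=3, EF_E=15) = 15; EF_F = 15+5 = 20
ES_G = max(EF_C=24, EF_D=21, EF_E=15, EF_F=20) = 24; EF_G = 24+7 = 31
Expected project duration μ = 31 weeks. Critical path: A → C → G.

Variances on critical path: σ²_A=5.444, σ²_C=1.778, σ²_G=1.000.
Largest is σ²_A = 5.444.

A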